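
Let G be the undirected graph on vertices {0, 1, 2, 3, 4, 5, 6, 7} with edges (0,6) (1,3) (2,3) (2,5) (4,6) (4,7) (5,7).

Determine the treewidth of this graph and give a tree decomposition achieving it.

Treewidth 1.
One such decomposition:
Bags: B1 = {1, 3}  B2 = {2, 3}  B3 = {2, 5}  B4 = {5, 7}  B5 = {4, 7}  B6 = {4, 6}  B7 = {0, 6}
Tree: B1–B2, B2–B3, B3–B4, B4–B5, B5–B6, B6–B7

Each bag holds 2 vertices, so the decomposition has width 1, which upper-bounds the treewidth. Any graph with an edge has treewidth ≥ 1, and G has the edge 1–3. The upper and lower bounds meet at 1, so that is the treewidth.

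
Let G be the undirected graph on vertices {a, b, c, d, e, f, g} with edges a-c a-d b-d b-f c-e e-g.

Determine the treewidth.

A width-1 tree decomposition is:
Bags: B1 = {e, g}  B2 = {c, e}  B3 = {a, c}  B4 = {a, d}  B5 = {b, d}  B6 = {b, f}
Tree: B1–B2, B2–B3, B3–B4, B4–B5, B5–B6
Every bag has size at most 2, so the width is 2 − 1 = 1 and tw(G) ≤ 1. Any graph with an edge has treewidth ≥ 1, and G has the edge g–e. Therefore the treewidth is 1.

1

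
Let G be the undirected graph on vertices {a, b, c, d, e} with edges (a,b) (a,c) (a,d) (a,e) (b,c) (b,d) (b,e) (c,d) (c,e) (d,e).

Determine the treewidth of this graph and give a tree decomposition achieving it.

Treewidth 4.
Bags: B1 = {a, b, c, d, e}
Tree: (single bag)

A single bag containing all 5 vertices is trivially a valid decomposition of width 4. On the other hand G contains the 5-clique {a, b, c, d, e}. A clique must lie in a single bag of any decomposition, so no decomposition can have width below 4. The upper and lower bounds meet at 4, so that is the treewidth.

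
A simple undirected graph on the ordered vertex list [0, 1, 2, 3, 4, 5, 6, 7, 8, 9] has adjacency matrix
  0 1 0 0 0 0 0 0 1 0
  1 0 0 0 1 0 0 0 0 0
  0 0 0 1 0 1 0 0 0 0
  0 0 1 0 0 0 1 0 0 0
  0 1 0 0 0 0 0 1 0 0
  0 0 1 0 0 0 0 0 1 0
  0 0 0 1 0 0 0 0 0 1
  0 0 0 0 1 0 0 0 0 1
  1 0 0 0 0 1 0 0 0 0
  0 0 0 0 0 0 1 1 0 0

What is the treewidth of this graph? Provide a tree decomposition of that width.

Every bag has size at most 3, so the width is 3 − 1 = 2 and tw(G) ≤ 2. The edges 8–0–1–4–7–9–6–3–2–5–8 form a cycle, so G is not a tree and its treewidth is at least 2. Combining the bounds, tw(G) = 2.

Treewidth 2.
One optimal decomposition is:
Bags: B1 = {0, 1, 8}  B2 = {1, 4, 8}  B3 = {4, 7, 8}  B4 = {7, 8, 9}  B5 = {6, 8, 9}  B6 = {3, 6, 8}  B7 = {2, 3, 8}  B8 = {2, 5, 8}
Tree: B1–B2, B2–B3, B3–B4, B4–B5, B5–B6, B6–B7, B7–B8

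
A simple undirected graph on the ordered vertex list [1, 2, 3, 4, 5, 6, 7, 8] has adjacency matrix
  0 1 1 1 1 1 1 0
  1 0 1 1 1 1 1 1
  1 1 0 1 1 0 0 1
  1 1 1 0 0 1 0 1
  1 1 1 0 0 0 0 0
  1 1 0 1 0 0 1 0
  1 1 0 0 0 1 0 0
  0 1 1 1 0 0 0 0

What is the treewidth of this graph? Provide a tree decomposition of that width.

The largest bag has 4 vertices, giving width 3; this decomposition certifies tw(G) ≤ 3. Conversely, {2, 3, 4, 8} is a clique of size 4, and the vertices of any clique must share a bag in every tree decomposition; so some bag has ≥ 4 vertices and tw(G) ≥ 3. Hence tw(G) = 3 exactly.

Treewidth 3.
Bags: B1 = {1, 2, 6, 7}  B2 = {1, 2, 4, 6}  B3 = {1, 2, 3, 4}  B4 = {2, 3, 4, 8}  B5 = {1, 2, 3, 5}
Tree: B1–B2, B2–B3, B3–B4, B3–B5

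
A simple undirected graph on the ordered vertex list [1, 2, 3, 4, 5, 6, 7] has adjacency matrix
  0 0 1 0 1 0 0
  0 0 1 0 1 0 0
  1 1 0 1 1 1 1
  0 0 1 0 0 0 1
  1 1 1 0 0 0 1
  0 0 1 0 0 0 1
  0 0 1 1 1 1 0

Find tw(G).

A width-2 tree decomposition is:
Bags: B1 = {3, 5, 7}  B2 = {1, 3, 5}  B3 = {3, 4, 7}  B4 = {2, 3, 5}  B5 = {3, 6, 7}
Tree: B1–B2, B1–B3, B1–B4, B3–B5
Every bag has size at most 3, so the width is 3 − 1 = 2 and tw(G) ≤ 2. On the other hand G contains the 3-clique {3, 4, 7}. A clique must lie in a single bag of any decomposition, so no decomposition can have width below 2. Combining the bounds, tw(G) = 2.

2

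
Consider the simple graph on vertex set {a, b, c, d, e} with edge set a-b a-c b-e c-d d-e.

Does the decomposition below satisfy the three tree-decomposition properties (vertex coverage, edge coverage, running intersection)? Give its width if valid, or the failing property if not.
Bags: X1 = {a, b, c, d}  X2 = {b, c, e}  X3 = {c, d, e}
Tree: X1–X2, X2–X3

A tree decomposition must satisfy three properties: every vertex lies in some bag; for every edge, both endpoints lie together in some bag; and for every vertex, the bags containing it form a connected subtree. Here bags containing vertex d are not connected in the tree, so the decomposition is invalid.

No — bags containing vertex d are not connected in the tree.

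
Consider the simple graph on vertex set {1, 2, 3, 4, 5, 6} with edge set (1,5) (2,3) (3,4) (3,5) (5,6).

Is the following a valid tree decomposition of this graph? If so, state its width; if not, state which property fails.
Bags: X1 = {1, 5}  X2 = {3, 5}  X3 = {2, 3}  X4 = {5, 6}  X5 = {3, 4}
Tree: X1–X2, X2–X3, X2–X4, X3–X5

Yes; width 1.

Every vertex of G appears in some bag (union = {1, 2, 3, 4, 5, 6}); every edge is covered by a bag; and for each vertex v the set of bags containing v is connected in the bag tree. The decomposition is therefore valid. The largest bag has 2 vertices, so the width is 1.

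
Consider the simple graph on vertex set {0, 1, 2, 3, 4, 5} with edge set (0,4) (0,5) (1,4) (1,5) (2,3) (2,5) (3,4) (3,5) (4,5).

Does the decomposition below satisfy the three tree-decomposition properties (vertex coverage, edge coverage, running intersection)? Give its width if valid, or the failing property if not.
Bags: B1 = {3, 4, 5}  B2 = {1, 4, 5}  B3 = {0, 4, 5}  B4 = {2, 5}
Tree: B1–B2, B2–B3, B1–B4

A tree decomposition must satisfy three properties: every vertex lies in some bag; for every edge, both endpoints lie together in some bag; and for every vertex, the bags containing it form a connected subtree. Here edge (3,2) lies in no bag, so the decomposition is invalid.

No — edge (3,2) lies in no bag.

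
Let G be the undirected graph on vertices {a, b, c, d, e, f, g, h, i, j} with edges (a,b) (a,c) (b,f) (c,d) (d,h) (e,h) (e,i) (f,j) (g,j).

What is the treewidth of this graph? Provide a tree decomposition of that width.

Treewidth 1.
Bags: B1 = {g, j}  B2 = {f, j}  B3 = {b, f}  B4 = {a, b}  B5 = {a, c}  B6 = {c, d}  B7 = {d, h}  B8 = {e, h}  B9 = {e, i}
Tree: B1–B2, B2–B3, B3–B4, B4–B5, B5–B6, B6–B7, B7–B8, B8–B9

The largest bag has 2 vertices, giving width 1; this decomposition certifies tw(G) ≤ 1. Any graph with an edge has treewidth ≥ 1, and G has the edge g–j. Therefore the treewidth is 1.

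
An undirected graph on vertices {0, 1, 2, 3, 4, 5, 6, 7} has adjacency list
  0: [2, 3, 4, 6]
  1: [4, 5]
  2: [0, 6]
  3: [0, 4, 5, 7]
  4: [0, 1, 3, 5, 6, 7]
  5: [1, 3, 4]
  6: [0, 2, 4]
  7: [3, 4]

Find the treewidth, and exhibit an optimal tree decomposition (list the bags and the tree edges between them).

Treewidth 2.
One such decomposition:
Bags: B1 = {3, 4, 5}  B2 = {3, 4, 7}  B3 = {0, 3, 4}  B4 = {1, 4, 5}  B5 = {0, 4, 6}  B6 = {0, 2, 6}
Tree: B1–B2, B2–B3, B1–B4, B3–B5, B5–B6

Every bag has size at most 3, so the width is 3 − 1 = 2 and tw(G) ≤ 2. For the lower bound, the 3 vertices {0, 2, 6} are pairwise adjacent, and any tree decomposition puts a clique entirely inside one bag — forcing width ≥ 2. Therefore the treewidth is 2.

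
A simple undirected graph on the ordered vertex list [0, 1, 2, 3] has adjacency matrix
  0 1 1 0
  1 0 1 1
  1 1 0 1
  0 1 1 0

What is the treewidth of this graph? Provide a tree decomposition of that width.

Treewidth 2.
Bags: B1 = {1, 2, 3}  B2 = {0, 1, 2}
Tree: B1–B2

Each bag holds 3 vertices, so the decomposition has width 2, which upper-bounds the treewidth. For the lower bound, the 3 vertices {0, 1, 2} are pairwise adjacent, and any tree decomposition puts a clique entirely inside one bag — forcing width ≥ 2. Hence tw(G) = 2 exactly.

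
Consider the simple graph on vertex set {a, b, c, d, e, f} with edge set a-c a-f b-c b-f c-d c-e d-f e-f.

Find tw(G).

2

A width-2 tree decomposition is:
Bags: B1 = {c, e, f}  B2 = {b, c, f}  B3 = {c, d, f}  B4 = {a, c, f}
Tree: B1–B2, B2–B3, B3–B4
The largest bag has 3 vertices, giving width 2; this decomposition certifies tw(G) ≤ 2. The edges c–e–f–b–c form a cycle, so G is not a tree and its treewidth is at least 2. Combining the bounds, tw(G) = 2.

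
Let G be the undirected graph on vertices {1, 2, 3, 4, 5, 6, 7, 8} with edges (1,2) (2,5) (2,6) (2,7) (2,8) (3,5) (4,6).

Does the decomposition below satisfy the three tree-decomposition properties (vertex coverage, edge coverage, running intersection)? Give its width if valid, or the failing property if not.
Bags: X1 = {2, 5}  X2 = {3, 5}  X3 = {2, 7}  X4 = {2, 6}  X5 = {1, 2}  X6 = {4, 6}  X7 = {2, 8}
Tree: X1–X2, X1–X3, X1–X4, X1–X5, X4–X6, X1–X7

Checking the three conditions: (i) the bags cover all of {1, 2, 3, 4, 5, 6, 7, 8}; (ii) for each edge, some bag contains both endpoints; (iii) the bags containing any fixed vertex form a subtree. All hold, so the decomposition is valid with width 2 − 1 = 1.

Yes; width 1.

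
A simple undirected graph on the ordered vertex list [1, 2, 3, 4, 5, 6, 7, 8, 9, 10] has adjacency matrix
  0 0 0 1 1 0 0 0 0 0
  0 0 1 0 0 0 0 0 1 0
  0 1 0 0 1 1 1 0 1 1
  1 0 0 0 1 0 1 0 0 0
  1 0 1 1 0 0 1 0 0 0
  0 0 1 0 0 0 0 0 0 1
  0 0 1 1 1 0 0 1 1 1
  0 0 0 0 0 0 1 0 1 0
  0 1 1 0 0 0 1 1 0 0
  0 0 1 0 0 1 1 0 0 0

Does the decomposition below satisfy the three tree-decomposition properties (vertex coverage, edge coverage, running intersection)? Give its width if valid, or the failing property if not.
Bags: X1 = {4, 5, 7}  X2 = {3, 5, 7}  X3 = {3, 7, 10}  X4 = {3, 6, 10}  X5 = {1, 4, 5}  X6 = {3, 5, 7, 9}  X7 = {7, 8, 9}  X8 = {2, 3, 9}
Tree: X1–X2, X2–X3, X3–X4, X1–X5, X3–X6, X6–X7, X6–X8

No — bags containing vertex 5 are not connected in the tree.

A tree decomposition must satisfy three properties: every vertex lies in some bag; for every edge, both endpoints lie together in some bag; and for every vertex, the bags containing it form a connected subtree. Here bags containing vertex 5 are not connected in the tree, so the decomposition is invalid.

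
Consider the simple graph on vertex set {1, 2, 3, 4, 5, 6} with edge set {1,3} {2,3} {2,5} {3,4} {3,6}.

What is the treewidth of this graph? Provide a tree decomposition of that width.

The largest bag has 2 vertices, giving width 1; this decomposition certifies tw(G) ≤ 1. Since G has at least one edge (e.g. 3–2), it is not an edgeless graph, so tw(G) ≥ 1. The upper and lower bounds meet at 1, so that is the treewidth.

Treewidth 1.
Bags: B1 = {2, 3}  B2 = {2, 5}  B3 = {3, 4}  B4 = {3, 6}  B5 = {1, 3}
Tree: B1–B2, B1–B3, B1–B4, B3–B5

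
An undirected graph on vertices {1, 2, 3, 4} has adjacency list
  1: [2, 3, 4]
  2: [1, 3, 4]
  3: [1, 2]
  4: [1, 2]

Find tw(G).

A width-2 tree decomposition is:
Bags: B1 = {1, 2, 4}  B2 = {1, 2, 3}
Tree: B1–B2
Each bag holds 3 vertices, so the decomposition has width 2, which upper-bounds the treewidth. For the lower bound, the 3 vertices {1, 2, 3} are pairwise adjacent, and any tree decomposition puts a clique entirely inside one bag — forcing width ≥ 2. Hence tw(G) = 2 exactly.

2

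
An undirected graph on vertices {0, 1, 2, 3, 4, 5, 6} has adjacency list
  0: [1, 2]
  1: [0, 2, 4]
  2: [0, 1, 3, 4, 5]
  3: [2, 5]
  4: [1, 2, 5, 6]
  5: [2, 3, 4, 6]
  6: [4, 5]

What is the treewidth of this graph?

2

A width-2 tree decomposition is:
Bags: B1 = {2, 4, 5}  B2 = {1, 2, 4}  B3 = {4, 5, 6}  B4 = {2, 3, 5}  B5 = {0, 1, 2}
Tree: B1–B2, B1–B3, B1–B4, B2–B5
Every bag has size at most 3, so the width is 3 − 1 = 2 and tw(G) ≤ 2. Conversely, {0, 1, 2} is a clique of size 3, and the vertices of any clique must share a bag in every tree decomposition; so some bag has ≥ 3 vertices and tw(G) ≥ 2. Hence tw(G) = 2 exactly.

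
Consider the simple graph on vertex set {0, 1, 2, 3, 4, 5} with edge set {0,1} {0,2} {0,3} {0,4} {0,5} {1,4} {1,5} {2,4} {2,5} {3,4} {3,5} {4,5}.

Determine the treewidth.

3

A width-3 tree decomposition is:
Bags: B1 = {0, 3, 4, 5}  B2 = {0, 2, 4, 5}  B3 = {0, 1, 4, 5}
Tree: B1–B2, B2–B3
Each bag holds 4 vertices, so the decomposition has width 3, which upper-bounds the treewidth. On the other hand G contains the 4-clique {0, 1, 4, 5}. A clique must lie in a single bag of any decomposition, so no decomposition can have width below 3. Hence tw(G) = 3 exactly.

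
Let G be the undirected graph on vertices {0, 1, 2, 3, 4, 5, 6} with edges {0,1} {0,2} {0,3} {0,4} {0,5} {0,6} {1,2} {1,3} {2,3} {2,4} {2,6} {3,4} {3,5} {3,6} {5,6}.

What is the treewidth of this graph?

3

A width-3 tree decomposition is:
Bags: B1 = {0, 2, 3, 4}  B2 = {0, 2, 3, 6}  B3 = {0, 1, 2, 3}  B4 = {0, 3, 5, 6}
Tree: B1–B2, B2–B3, B2–B4
Every bag has size at most 4, so the width is 4 − 1 = 3 and tw(G) ≤ 3. On the other hand G contains the 4-clique {0, 1, 2, 3}. A clique must lie in a single bag of any decomposition, so no decomposition can have width below 3. The upper and lower bounds meet at 3, so that is the treewidth.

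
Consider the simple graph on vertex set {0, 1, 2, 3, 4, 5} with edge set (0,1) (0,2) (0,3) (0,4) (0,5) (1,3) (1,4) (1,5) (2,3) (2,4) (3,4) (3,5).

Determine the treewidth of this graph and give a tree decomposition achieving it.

The largest bag has 4 vertices, giving width 3; this decomposition certifies tw(G) ≤ 3. For the lower bound, the 4 vertices {0, 1, 3, 4} are pairwise adjacent, and any tree decomposition puts a clique entirely inside one bag — forcing width ≥ 3. Therefore the treewidth is 3.

Treewidth 3.
One optimal decomposition is:
Bags: B1 = {0, 1, 3, 4}  B2 = {0, 1, 3, 5}  B3 = {0, 2, 3, 4}
Tree: B1–B2, B1–B3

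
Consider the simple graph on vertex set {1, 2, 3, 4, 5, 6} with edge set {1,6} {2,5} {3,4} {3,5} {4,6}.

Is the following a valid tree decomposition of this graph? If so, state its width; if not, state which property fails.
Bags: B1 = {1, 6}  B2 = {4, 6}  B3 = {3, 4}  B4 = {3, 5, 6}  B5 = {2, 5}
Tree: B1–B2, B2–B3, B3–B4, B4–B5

No — bags containing vertex 6 are not connected in the tree.

A tree decomposition must satisfy three properties: every vertex lies in some bag; for every edge, both endpoints lie together in some bag; and for every vertex, the bags containing it form a connected subtree. Here bags containing vertex 6 are not connected in the tree, so the decomposition is invalid.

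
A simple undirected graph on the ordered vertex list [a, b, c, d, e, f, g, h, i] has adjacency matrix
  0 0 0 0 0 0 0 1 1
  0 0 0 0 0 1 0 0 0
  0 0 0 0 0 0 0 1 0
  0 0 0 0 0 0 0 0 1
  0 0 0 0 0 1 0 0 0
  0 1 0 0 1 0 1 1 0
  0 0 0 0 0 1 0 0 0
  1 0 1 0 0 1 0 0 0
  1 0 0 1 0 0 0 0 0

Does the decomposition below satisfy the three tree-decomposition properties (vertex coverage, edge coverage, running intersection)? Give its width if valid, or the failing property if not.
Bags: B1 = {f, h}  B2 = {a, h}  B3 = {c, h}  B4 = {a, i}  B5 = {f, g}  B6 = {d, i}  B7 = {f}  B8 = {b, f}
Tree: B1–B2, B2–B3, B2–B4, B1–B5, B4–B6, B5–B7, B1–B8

A tree decomposition must satisfy three properties: every vertex lies in some bag; for every edge, both endpoints lie together in some bag; and for every vertex, the bags containing it form a connected subtree. Here vertex e appears in no bag, so the decomposition is invalid.

No — vertex e appears in no bag.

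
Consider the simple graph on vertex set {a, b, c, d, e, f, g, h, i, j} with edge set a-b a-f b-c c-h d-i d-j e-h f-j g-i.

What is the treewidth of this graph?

1

A width-1 tree decomposition is:
Bags: B1 = {e, h}  B2 = {c, h}  B3 = {b, c}  B4 = {a, b}  B5 = {a, f}  B6 = {f, j}  B7 = {d, j}  B8 = {d, i}  B9 = {g, i}
Tree: B1–B2, B2–B3, B3–B4, B4–B5, B5–B6, B6–B7, B7–B8, B8–B9
Every bag has size at most 2, so the width is 2 − 1 = 1 and tw(G) ≤ 1. Since G has at least one edge (e.g. e–h), it is not an edgeless graph, so tw(G) ≥ 1. Combining the bounds, tw(G) = 1.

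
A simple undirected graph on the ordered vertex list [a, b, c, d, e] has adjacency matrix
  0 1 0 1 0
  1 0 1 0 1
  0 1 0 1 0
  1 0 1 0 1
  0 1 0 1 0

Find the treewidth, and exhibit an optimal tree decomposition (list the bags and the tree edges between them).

Treewidth 2.
One such decomposition:
Bags: B1 = {a, b, d}  B2 = {b, d, e}  B3 = {b, c, d}
Tree: B1–B2, B2–B3

The largest bag has 3 vertices, giving width 2; this decomposition certifies tw(G) ≤ 2. For the lower bound, G contains the cycle a–b–e–d–a, so G is not a forest; only forests have treewidth ≤ 1, hence tw(G) ≥ 2. The upper and lower bounds meet at 2, so that is the treewidth.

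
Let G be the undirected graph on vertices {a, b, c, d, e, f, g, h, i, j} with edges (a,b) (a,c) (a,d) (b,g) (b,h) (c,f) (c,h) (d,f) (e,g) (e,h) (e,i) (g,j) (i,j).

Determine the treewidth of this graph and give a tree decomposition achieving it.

Treewidth 2.
Bags: B1 = {g, i, j}  B2 = {e, g, i}  B3 = {b, e, g}  B4 = {b, e, h}  B5 = {a, b, h}  B6 = {a, c, h}  B7 = {a, c, d}  B8 = {c, d, f}
Tree: B1–B2, B2–B3, B3–B4, B4–B5, B5–B6, B6–B7, B7–B8

Every bag has size at most 3, so the width is 3 − 1 = 2 and tw(G) ≤ 2. Since j–i–e–g–j is a cycle in G, G is not acyclic. Forests are exactly the graphs of treewidth ≤ 1, so tw(G) ≥ 2. Therefore the treewidth is 2.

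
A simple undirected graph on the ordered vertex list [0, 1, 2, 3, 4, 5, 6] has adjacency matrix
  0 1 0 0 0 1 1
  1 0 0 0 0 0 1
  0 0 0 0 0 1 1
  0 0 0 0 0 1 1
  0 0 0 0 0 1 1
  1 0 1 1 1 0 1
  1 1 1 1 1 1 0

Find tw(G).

A width-2 tree decomposition is:
Bags: B1 = {0, 5, 6}  B2 = {2, 5, 6}  B3 = {3, 5, 6}  B4 = {0, 1, 6}  B5 = {4, 5, 6}
Tree: B1–B2, B1–B3, B1–B4, B2–B5
Every bag has size at most 3, so the width is 3 − 1 = 2 and tw(G) ≤ 2. Conversely, {0, 1, 6} is a clique of size 3, and the vertices of any clique must share a bag in every tree decomposition; so some bag has ≥ 3 vertices and tw(G) ≥ 2. Therefore the treewidth is 2.

2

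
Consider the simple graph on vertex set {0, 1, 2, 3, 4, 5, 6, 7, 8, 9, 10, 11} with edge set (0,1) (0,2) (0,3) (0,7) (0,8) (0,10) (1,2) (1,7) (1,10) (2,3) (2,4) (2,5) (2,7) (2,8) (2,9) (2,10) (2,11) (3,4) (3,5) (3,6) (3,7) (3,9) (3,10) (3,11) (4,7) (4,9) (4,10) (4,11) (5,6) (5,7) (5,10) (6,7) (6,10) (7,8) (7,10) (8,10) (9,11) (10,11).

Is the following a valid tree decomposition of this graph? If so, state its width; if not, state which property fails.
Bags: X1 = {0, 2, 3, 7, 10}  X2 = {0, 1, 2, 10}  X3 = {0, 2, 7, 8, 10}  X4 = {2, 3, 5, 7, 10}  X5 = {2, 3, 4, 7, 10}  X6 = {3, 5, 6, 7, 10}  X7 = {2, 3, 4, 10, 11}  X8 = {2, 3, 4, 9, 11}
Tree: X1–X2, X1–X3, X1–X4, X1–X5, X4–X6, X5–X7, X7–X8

No — edge (7,1) lies in no bag.

A tree decomposition must satisfy three properties: every vertex lies in some bag; for every edge, both endpoints lie together in some bag; and for every vertex, the bags containing it form a connected subtree. Here edge (7,1) lies in no bag, so the decomposition is invalid.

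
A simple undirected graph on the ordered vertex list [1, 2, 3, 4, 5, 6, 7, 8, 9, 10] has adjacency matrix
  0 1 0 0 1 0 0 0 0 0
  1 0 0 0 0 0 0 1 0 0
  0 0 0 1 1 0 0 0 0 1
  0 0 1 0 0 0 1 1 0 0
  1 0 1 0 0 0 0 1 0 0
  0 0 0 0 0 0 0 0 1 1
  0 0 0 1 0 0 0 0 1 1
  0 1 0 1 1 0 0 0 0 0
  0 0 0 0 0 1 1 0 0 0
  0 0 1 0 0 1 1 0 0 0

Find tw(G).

A width-2 tree decomposition is:
Bags: B1 = {6, 9, 10}  B2 = {7, 9, 10}  B3 = {3, 7, 10}  B4 = {3, 4, 7}  B5 = {3, 4, 5}  B6 = {4, 5, 8}  B7 = {1, 5, 8}  B8 = {1, 2, 8}
Tree: B1–B2, B2–B3, B3–B4, B4–B5, B5–B6, B6–B7, B7–B8
Every bag has size at most 3, so the width is 3 − 1 = 2 and tw(G) ≤ 2. The edges 6–9–7–10–6 form a cycle, so G is not a tree and its treewidth is at least 2. Hence tw(G) = 2 exactly.

2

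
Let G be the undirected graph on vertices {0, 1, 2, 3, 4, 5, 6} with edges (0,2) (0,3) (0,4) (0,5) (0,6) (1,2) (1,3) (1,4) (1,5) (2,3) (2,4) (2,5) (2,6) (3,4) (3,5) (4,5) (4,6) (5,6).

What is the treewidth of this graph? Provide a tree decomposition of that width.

Treewidth 4.
One optimal decomposition is:
Bags: B1 = {0, 2, 4, 5, 6}  B2 = {0, 2, 3, 4, 5}  B3 = {1, 2, 3, 4, 5}
Tree: B1–B2, B2–B3

The largest bag has 5 vertices, giving width 4; this decomposition certifies tw(G) ≤ 4. On the other hand G contains the 5-clique {0, 2, 3, 4, 5}. A clique must lie in a single bag of any decomposition, so no decomposition can have width below 4. Combining the bounds, tw(G) = 4.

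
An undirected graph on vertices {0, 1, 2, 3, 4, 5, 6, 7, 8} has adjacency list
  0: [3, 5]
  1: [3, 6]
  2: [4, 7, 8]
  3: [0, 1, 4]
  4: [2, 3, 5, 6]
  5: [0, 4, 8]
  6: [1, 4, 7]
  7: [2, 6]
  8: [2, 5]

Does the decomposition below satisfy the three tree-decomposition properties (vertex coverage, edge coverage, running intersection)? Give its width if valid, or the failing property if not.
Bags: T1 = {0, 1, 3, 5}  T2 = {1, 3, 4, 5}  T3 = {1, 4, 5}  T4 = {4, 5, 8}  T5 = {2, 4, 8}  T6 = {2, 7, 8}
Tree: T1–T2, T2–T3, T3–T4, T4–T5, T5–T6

No — vertex 6 appears in no bag.

A tree decomposition must satisfy three properties: every vertex lies in some bag; for every edge, both endpoints lie together in some bag; and for every vertex, the bags containing it form a connected subtree. Here vertex 6 appears in no bag, so the decomposition is invalid.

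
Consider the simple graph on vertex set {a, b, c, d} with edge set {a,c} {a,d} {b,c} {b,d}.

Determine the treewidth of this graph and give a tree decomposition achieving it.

Each bag holds 3 vertices, so the decomposition has width 2, which upper-bounds the treewidth. For the lower bound, G contains the cycle b–d–a–c–b, so G is not a forest; only forests have treewidth ≤ 1, hence tw(G) ≥ 2. Hence tw(G) = 2 exactly.

Treewidth 2.
One such decomposition:
Bags: B1 = {a, b, d}  B2 = {a, b, c}
Tree: B1–B2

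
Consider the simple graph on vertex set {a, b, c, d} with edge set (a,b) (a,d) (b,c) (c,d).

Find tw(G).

A width-2 tree decomposition is:
Bags: B1 = {a, b, d}  B2 = {b, c, d}
Tree: B1–B2
Each bag holds 3 vertices, so the decomposition has width 2, which upper-bounds the treewidth. Since d–a–b–c–d is a cycle in G, G is not acyclic. Forests are exactly the graphs of treewidth ≤ 1, so tw(G) ≥ 2. Therefore the treewidth is 2.

2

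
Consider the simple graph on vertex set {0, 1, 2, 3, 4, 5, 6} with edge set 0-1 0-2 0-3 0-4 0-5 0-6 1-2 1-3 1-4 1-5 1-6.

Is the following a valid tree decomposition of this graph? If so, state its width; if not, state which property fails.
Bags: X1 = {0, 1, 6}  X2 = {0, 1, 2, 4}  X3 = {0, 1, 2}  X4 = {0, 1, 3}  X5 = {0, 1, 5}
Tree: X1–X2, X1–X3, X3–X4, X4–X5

A tree decomposition must satisfy three properties: every vertex lies in some bag; for every edge, both endpoints lie together in some bag; and for every vertex, the bags containing it form a connected subtree. Here bags containing vertex 2 are not connected in the tree, so the decomposition is invalid.

No — bags containing vertex 2 are not connected in the tree.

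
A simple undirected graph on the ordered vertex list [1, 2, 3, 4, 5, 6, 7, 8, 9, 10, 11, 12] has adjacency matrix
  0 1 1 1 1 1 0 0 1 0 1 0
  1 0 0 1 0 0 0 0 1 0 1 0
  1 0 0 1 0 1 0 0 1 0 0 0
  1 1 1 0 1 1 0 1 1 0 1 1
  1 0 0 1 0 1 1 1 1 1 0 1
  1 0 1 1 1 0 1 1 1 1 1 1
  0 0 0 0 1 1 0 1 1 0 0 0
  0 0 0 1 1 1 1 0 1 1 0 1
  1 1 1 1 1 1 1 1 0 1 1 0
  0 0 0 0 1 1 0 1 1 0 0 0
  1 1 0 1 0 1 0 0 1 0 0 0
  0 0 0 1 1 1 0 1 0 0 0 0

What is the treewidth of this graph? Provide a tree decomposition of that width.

Every bag has size at most 5, so the width is 5 − 1 = 4 and tw(G) ≤ 4. Conversely, {1, 2, 4, 9, 11} is a clique of size 5, and the vertices of any clique must share a bag in every tree decomposition; so some bag has ≥ 5 vertices and tw(G) ≥ 4. Therefore the treewidth is 4.

Treewidth 4.
One such decomposition:
Bags: B1 = {4, 5, 6, 8, 12}  B2 = {4, 5, 6, 8, 9}  B3 = {1, 4, 5, 6, 9}  B4 = {5, 6, 7, 8, 9}  B5 = {1, 3, 4, 6, 9}  B6 = {1, 4, 6, 9, 11}  B7 = {5, 6, 8, 9, 10}  B8 = {1, 2, 4, 9, 11}
Tree: B1–B2, B2–B3, B2–B4, B3–B5, B5–B6, B4–B7, B6–B8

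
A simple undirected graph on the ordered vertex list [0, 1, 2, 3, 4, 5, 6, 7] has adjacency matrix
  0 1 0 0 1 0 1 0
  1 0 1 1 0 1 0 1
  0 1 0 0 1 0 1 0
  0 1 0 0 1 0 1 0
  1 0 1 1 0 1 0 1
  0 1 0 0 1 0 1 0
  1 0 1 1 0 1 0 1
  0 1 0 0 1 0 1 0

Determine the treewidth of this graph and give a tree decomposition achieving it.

Treewidth 3.
One optimal decomposition is:
Bags: B1 = {1, 2, 4, 6}  B2 = {0, 1, 4, 6}  B3 = {1, 3, 4, 6}  B4 = {1, 4, 5, 6}  B5 = {1, 4, 6, 7}
Tree: B1–B2, B2–B3, B3–B4, B4–B5

Each bag holds 4 vertices, so the decomposition has width 3, which upper-bounds the treewidth. For the lower bound: the 4 vertex sets {1,2}, {0,6}, {4}, {3} are disjoint, each induces a connected subgraph, and every pair is joined by at least one edge of G. Contracting each set to a single vertex therefore yields K_{4} as a minor, and since treewidth is minor-monotone, tw(G) ≥ tw(K_{4}) = 3. Combining the bounds, tw(G) = 3.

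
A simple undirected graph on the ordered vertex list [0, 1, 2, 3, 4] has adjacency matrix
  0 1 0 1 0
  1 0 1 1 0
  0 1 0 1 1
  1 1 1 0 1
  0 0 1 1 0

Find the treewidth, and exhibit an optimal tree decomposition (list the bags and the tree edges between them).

Treewidth 2.
One such decomposition:
Bags: B1 = {2, 3, 4}  B2 = {1, 2, 3}  B3 = {0, 1, 3}
Tree: B1–B2, B2–B3

Each bag holds 3 vertices, so the decomposition has width 2, which upper-bounds the treewidth. Conversely, {0, 1, 3} is a clique of size 3, and the vertices of any clique must share a bag in every tree decomposition; so some bag has ≥ 3 vertices and tw(G) ≥ 2. Combining the bounds, tw(G) = 2.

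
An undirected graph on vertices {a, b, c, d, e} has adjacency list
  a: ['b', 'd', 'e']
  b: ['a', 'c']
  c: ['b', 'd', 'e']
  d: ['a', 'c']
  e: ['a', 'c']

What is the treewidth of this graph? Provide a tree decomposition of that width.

Treewidth 2.
One optimal decomposition is:
Bags: B1 = {a, b, c}  B2 = {a, c, d}  B3 = {a, c, e}
Tree: B1–B2, B2–B3

Every bag has size at most 3, so the width is 3 − 1 = 2 and tw(G) ≤ 2. Since c–b–a–d–c is a cycle in G, G is not acyclic. Forests are exactly the graphs of treewidth ≤ 1, so tw(G) ≥ 2. Hence tw(G) = 2 exactly.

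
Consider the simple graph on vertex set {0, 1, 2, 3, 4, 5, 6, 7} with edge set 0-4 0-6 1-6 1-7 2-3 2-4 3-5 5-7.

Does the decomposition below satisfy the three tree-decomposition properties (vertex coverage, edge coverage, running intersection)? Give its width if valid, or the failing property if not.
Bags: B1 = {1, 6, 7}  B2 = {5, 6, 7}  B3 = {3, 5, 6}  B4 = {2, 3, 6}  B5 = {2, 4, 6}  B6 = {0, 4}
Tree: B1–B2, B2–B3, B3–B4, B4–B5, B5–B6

No — edge (6,0) lies in no bag.

A tree decomposition must satisfy three properties: every vertex lies in some bag; for every edge, both endpoints lie together in some bag; and for every vertex, the bags containing it form a connected subtree. Here edge (6,0) lies in no bag, so the decomposition is invalid.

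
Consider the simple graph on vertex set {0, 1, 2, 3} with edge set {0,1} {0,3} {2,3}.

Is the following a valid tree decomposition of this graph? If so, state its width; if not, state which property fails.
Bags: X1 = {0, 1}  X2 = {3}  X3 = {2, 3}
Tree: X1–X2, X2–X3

A tree decomposition must satisfy three properties: every vertex lies in some bag; for every edge, both endpoints lie together in some bag; and for every vertex, the bags containing it form a connected subtree. Here edge (0,3) lies in no bag, so the decomposition is invalid.

No — edge (0,3) lies in no bag.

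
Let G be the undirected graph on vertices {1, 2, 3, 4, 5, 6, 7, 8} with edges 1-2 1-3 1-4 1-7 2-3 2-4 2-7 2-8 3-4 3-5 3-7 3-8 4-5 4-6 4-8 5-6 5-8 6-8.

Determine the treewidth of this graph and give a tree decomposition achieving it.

Every bag has size at most 4, so the width is 4 − 1 = 3 and tw(G) ≤ 3. On the other hand G contains the 4-clique {2, 3, 4, 8}. A clique must lie in a single bag of any decomposition, so no decomposition can have width below 3. Combining the bounds, tw(G) = 3.

Treewidth 3.
One optimal decomposition is:
Bags: B1 = {2, 3, 4, 8}  B2 = {1, 2, 3, 4}  B3 = {3, 4, 5, 8}  B4 = {4, 5, 6, 8}  B5 = {1, 2, 3, 7}
Tree: B1–B2, B1–B3, B3–B4, B2–B5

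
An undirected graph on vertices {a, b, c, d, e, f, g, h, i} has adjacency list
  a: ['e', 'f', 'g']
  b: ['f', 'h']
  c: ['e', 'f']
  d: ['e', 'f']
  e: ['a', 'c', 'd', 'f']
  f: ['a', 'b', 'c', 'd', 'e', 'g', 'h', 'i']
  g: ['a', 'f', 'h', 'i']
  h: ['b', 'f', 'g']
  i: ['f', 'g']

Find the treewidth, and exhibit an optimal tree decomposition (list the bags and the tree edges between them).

Each bag holds 3 vertices, so the decomposition has width 2, which upper-bounds the treewidth. On the other hand G contains the 3-clique {d, e, f}. A clique must lie in a single bag of any decomposition, so no decomposition can have width below 2. Combining the bounds, tw(G) = 2.

Treewidth 2.
Bags: B1 = {f, g, i}  B2 = {f, g, h}  B3 = {a, f, g}  B4 = {a, e, f}  B5 = {b, f, h}  B6 = {c, e, f}  B7 = {d, e, f}
Tree: B1–B2, B2–B3, B3–B4, B2–B5, B4–B6, B6–B7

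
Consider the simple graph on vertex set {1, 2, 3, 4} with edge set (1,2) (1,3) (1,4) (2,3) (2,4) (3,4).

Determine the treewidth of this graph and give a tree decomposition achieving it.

Treewidth 3.
Bags: B1 = {1, 2, 3, 4}
Tree: (single bag)

A single bag containing all 4 vertices is trivially a valid decomposition of width 3. Conversely, {1, 2, 3, 4} is a clique of size 4, and the vertices of any clique must share a bag in every tree decomposition; so some bag has ≥ 4 vertices and tw(G) ≥ 3. Combining the bounds, tw(G) = 3.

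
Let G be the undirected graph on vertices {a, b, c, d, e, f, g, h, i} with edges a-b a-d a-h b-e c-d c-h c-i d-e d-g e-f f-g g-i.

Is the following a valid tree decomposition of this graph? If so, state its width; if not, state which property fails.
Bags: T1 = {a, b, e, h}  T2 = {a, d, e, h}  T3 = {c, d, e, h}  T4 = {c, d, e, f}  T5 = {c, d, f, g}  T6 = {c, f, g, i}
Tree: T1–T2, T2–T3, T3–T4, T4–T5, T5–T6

Yes; width 3.

Vertex coverage: the bags together contain {a, b, c, d, e, f, g, h, i}, the full vertex set. Edge coverage: each edge of G has both endpoints in at least one bag. Running intersection: for every vertex, the bags containing it form a connected subtree. All three properties hold, so this is a valid tree decomposition of width max|bag| − 1 = 3, and hence tw(G) ≤ 3.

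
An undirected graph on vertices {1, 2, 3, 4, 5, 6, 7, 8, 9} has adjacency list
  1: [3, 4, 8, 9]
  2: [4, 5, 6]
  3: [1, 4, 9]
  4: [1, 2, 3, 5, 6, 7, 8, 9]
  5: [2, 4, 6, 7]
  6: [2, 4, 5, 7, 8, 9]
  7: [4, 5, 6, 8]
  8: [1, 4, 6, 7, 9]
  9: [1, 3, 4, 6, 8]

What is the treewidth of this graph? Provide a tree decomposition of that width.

The largest bag has 4 vertices, giving width 3; this decomposition certifies tw(G) ≤ 3. For the lower bound, the 4 vertices {1, 4, 8, 9} are pairwise adjacent, and any tree decomposition puts a clique entirely inside one bag — forcing width ≥ 3. The upper and lower bounds meet at 3, so that is the treewidth.

Treewidth 3.
Bags: B1 = {4, 6, 8, 9}  B2 = {4, 6, 7, 8}  B3 = {1, 4, 8, 9}  B4 = {4, 5, 6, 7}  B5 = {2, 4, 5, 6}  B6 = {1, 3, 4, 9}
Tree: B1–B2, B1–B3, B2–B4, B4–B5, B3–B6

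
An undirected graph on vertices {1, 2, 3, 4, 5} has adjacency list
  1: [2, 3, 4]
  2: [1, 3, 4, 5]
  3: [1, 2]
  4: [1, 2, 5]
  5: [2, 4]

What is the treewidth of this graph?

A width-2 tree decomposition is:
Bags: B1 = {1, 2, 3}  B2 = {1, 2, 4}  B3 = {2, 4, 5}
Tree: B1–B2, B2–B3
The largest bag has 3 vertices, giving width 2; this decomposition certifies tw(G) ≤ 2. On the other hand G contains the 3-clique {1, 2, 3}. A clique must lie in a single bag of any decomposition, so no decomposition can have width below 2. Therefore the treewidth is 2.

2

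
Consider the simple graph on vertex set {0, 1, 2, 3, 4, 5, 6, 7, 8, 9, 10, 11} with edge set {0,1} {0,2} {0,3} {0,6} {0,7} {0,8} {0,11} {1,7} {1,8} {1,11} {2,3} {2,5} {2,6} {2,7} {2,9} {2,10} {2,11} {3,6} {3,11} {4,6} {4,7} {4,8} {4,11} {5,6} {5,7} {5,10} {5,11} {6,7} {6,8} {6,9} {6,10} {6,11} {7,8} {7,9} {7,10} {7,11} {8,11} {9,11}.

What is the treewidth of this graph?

4

A width-4 tree decomposition is:
Bags: B1 = {0, 2, 6, 7, 11}  B2 = {0, 6, 7, 8, 11}  B3 = {2, 5, 6, 7, 11}  B4 = {4, 6, 7, 8, 11}  B5 = {0, 2, 3, 6, 11}  B6 = {2, 6, 7, 9, 11}  B7 = {2, 5, 6, 7, 10}  B8 = {0, 1, 7, 8, 11}
Tree: B1–B2, B1–B3, B2–B4, B1–B5, B1–B6, B3–B7, B2–B8
Every bag has size at most 5, so the width is 5 − 1 = 4 and tw(G) ≤ 4. Conversely, {0, 1, 7, 8, 11} is a clique of size 5, and the vertices of any clique must share a bag in every tree decomposition; so some bag has ≥ 5 vertices and tw(G) ≥ 4. Hence tw(G) = 4 exactly.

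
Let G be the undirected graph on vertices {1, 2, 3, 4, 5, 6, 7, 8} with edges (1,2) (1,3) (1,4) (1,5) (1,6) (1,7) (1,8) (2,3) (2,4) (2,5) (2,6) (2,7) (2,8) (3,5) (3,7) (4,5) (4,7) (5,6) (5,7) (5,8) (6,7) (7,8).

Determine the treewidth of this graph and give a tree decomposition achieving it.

Treewidth 4.
One optimal decomposition is:
Bags: B1 = {1, 2, 3, 5, 7}  B2 = {1, 2, 4, 5, 7}  B3 = {1, 2, 5, 7, 8}  B4 = {1, 2, 5, 6, 7}
Tree: B1–B2, B2–B3, B3–B4

Each bag holds 5 vertices, so the decomposition has width 4, which upper-bounds the treewidth. On the other hand G contains the 5-clique {1, 2, 5, 7, 8}. A clique must lie in a single bag of any decomposition, so no decomposition can have width below 4. Combining the bounds, tw(G) = 4.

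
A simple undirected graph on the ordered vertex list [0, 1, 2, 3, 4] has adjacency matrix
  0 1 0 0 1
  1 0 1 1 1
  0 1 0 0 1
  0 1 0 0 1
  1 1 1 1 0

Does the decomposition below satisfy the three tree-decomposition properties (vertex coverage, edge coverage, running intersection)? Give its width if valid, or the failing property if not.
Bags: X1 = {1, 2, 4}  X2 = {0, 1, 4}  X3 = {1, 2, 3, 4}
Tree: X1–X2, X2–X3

A tree decomposition must satisfy three properties: every vertex lies in some bag; for every edge, both endpoints lie together in some bag; and for every vertex, the bags containing it form a connected subtree. Here bags containing vertex 2 are not connected in the tree, so the decomposition is invalid.

No — bags containing vertex 2 are not connected in the tree.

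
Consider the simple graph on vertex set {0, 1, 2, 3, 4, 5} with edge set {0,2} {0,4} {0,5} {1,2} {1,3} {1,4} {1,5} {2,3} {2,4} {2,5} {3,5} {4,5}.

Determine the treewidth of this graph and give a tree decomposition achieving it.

Treewidth 3.
One optimal decomposition is:
Bags: B1 = {1, 2, 3, 5}  B2 = {1, 2, 4, 5}  B3 = {0, 2, 4, 5}
Tree: B1–B2, B2–B3

Every bag has size at most 4, so the width is 4 − 1 = 3 and tw(G) ≤ 3. For the lower bound, the 4 vertices {0, 2, 4, 5} are pairwise adjacent, and any tree decomposition puts a clique entirely inside one bag — forcing width ≥ 3. Combining the bounds, tw(G) = 3.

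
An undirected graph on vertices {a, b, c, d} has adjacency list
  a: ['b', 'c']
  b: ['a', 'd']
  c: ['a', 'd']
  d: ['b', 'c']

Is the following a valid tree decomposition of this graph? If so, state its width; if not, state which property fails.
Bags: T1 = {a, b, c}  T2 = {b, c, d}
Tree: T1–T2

Every vertex of G appears in some bag (union = {a, b, c, d}); every edge is covered by a bag; and for each vertex v the set of bags containing v is connected in the bag tree. The decomposition is therefore valid. The largest bag has 3 vertices, so the width is 2.

Yes; width 2.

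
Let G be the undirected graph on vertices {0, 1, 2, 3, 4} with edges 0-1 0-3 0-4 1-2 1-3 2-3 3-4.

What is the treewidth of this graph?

2

A width-2 tree decomposition is:
Bags: B1 = {0, 3, 4}  B2 = {0, 1, 3}  B3 = {1, 2, 3}
Tree: B1–B2, B2–B3
The largest bag has 3 vertices, giving width 2; this decomposition certifies tw(G) ≤ 2. On the other hand G contains the 3-clique {0, 1, 3}. A clique must lie in a single bag of any decomposition, so no decomposition can have width below 2. Combining the bounds, tw(G) = 2.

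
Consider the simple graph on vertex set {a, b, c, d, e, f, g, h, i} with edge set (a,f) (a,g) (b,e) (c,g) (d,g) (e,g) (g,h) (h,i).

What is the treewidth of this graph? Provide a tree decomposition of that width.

The largest bag has 2 vertices, giving width 1; this decomposition certifies tw(G) ≤ 1. G has an edge, so its treewidth is at least 1. Hence tw(G) = 1 exactly.

Treewidth 1.
One optimal decomposition is:
Bags: B1 = {a, g}  B2 = {e, g}  B3 = {d, g}  B4 = {c, g}  B5 = {g, h}  B6 = {b, e}  B7 = {a, f}  B8 = {h, i}
Tree: B1–B2, B2–B3, B2–B4, B4–B5, B2–B6, B1–B7, B5–B8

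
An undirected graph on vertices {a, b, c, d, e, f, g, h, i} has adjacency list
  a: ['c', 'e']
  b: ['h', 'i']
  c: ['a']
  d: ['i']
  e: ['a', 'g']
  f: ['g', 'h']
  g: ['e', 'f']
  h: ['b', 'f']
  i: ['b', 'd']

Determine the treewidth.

A width-1 tree decomposition is:
Bags: B1 = {a, c}  B2 = {a, e}  B3 = {e, g}  B4 = {f, g}  B5 = {f, h}  B6 = {b, h}  B7 = {b, i}  B8 = {d, i}
Tree: B1–B2, B2–B3, B3–B4, B4–B5, B5–B6, B6–B7, B7–B8
Each bag holds 2 vertices, so the decomposition has width 1, which upper-bounds the treewidth. Any graph with an edge has treewidth ≥ 1, and G has the edge c–a. Hence tw(G) = 1 exactly.

1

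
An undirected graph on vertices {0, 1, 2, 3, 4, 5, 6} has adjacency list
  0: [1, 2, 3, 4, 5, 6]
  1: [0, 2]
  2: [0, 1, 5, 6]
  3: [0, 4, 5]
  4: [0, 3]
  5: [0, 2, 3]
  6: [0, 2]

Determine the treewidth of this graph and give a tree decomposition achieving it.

Treewidth 2.
One such decomposition:
Bags: B1 = {0, 2, 5}  B2 = {0, 2, 6}  B3 = {0, 1, 2}  B4 = {0, 3, 5}  B5 = {0, 3, 4}
Tree: B1–B2, B2–B3, B1–B4, B4–B5

Every bag has size at most 3, so the width is 3 − 1 = 2 and tw(G) ≤ 2. For the lower bound, the 3 vertices {0, 1, 2} are pairwise adjacent, and any tree decomposition puts a clique entirely inside one bag — forcing width ≥ 2. Combining the bounds, tw(G) = 2.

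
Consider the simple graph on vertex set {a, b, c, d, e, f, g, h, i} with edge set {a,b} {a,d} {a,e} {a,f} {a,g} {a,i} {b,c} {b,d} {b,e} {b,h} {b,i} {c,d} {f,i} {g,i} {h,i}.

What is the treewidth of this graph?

A width-2 tree decomposition is:
Bags: B1 = {a, b, e}  B2 = {a, b, i}  B3 = {b, h, i}  B4 = {a, b, d}  B5 = {a, f, i}  B6 = {a, g, i}  B7 = {b, c, d}
Tree: B1–B2, B2–B3, B1–B4, B2–B5, B5–B6, B4–B7
Each bag holds 3 vertices, so the decomposition has width 2, which upper-bounds the treewidth. For the lower bound, the 3 vertices {a, g, i} are pairwise adjacent, and any tree decomposition puts a clique entirely inside one bag — forcing width ≥ 2. Hence tw(G) = 2 exactly.

2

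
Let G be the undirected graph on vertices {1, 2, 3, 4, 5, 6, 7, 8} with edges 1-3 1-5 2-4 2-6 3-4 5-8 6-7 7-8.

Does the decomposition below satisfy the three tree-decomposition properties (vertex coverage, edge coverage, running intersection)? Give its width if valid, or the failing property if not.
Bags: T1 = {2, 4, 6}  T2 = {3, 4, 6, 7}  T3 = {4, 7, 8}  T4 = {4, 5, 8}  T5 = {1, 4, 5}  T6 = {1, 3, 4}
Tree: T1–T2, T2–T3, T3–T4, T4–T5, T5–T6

No — bags containing vertex 3 are not connected in the tree.

A tree decomposition must satisfy three properties: every vertex lies in some bag; for every edge, both endpoints lie together in some bag; and for every vertex, the bags containing it form a connected subtree. Here bags containing vertex 3 are not connected in the tree, so the decomposition is invalid.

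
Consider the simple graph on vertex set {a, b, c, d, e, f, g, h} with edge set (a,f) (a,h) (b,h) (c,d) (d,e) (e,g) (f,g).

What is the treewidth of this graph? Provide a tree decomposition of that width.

Treewidth 1.
One optimal decomposition is:
Bags: B1 = {c, d}  B2 = {d, e}  B3 = {e, g}  B4 = {f, g}  B5 = {a, f}  B6 = {a, h}  B7 = {b, h}
Tree: B1–B2, B2–B3, B3–B4, B4–B5, B5–B6, B6–B7

Each bag holds 2 vertices, so the decomposition has width 1, which upper-bounds the treewidth. G has an edge, so its treewidth is at least 1. Hence tw(G) = 1 exactly.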